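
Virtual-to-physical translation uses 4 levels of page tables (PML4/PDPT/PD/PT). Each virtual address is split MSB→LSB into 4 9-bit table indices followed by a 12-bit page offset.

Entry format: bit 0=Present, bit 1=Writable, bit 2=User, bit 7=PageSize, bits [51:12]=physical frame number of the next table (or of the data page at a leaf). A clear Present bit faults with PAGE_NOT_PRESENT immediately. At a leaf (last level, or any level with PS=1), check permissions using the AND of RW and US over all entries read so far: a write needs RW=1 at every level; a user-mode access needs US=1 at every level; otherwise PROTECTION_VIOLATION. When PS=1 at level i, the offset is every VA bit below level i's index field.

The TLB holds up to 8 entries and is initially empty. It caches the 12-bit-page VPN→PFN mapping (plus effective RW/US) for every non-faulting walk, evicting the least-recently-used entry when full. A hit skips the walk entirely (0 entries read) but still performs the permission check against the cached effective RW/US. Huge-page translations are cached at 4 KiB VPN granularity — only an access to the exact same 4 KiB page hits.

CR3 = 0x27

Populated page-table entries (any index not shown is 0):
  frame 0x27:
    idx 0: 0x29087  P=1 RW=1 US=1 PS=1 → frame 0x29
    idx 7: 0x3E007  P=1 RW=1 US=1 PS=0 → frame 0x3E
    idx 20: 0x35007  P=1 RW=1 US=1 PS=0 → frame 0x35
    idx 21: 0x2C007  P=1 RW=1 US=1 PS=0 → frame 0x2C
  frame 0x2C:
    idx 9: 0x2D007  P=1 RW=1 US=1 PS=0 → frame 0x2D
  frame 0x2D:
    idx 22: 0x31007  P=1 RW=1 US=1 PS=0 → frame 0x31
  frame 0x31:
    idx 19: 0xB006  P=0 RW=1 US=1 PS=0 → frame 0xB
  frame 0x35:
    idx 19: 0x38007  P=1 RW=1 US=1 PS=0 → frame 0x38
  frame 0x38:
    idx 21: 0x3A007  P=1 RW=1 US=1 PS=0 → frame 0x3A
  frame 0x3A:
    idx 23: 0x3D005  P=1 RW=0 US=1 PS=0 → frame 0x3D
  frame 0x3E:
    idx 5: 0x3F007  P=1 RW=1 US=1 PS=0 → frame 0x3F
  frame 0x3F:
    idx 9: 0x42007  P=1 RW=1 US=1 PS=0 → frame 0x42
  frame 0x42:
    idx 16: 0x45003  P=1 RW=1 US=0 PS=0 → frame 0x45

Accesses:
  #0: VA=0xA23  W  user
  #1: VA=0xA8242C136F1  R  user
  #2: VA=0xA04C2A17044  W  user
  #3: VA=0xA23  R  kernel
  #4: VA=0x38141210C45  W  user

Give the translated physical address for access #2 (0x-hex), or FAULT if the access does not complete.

Per-access translation:
#0 VA=0xA23 (w,user):
  L0 @0x27[0] → 0x29087  P=1,RW=1,US=1,PS=1
  ✓ 0x29A23 (huge @L0)  — 1 lookups
#1 VA=0xA8242C136F1 (r,user):
  L0 @0x27[21] → 0x2C007  P=1,RW=1,US=1,PS=0
  L1 @0x2C[9] → 0x2D007  P=1,RW=1,US=1,PS=0
  L2 @0x2D[22] → 0x31007  P=1,RW=1,US=1,PS=0
  L3 @0x31[19] → 0xB006  P=0,RW=1,US=1,PS=0
  → PAGE_NOT_PRESENT  (4 entries read)
#2 VA=0xA04C2A17044 (w,user):
  L0 @0x27[20] → 0x35007  P=1,RW=1,US=1,PS=0
  L1 @0x35[19] → 0x38007  P=1,RW=1,US=1,PS=0
  L2 @0x38[21] → 0x3A007  P=1,RW=1,US=1,PS=0
  L3 @0x3A[23] → 0x3D005  P=1,RW=0,US=1,PS=0
  → PROTECTION_VIOLATION  (4 entries read)
#3 VA=0xA23 (r,kernel):
  TLB hit vpn=0x0 → PA=0x29A23
#4 VA=0x38141210C45 (w,user):
  L0 @0x27[7] → 0x3E007  P=1,RW=1,US=1,PS=0
  L1 @0x3E[5] → 0x3F007  P=1,RW=1,US=1,PS=0
  L2 @0x3F[9] → 0x42007  P=1,RW=1,US=1,PS=0
  L3 @0x42[16] → 0x45003  P=1,RW=1,US=0,PS=0
  → PROTECTION_VIOLATION  (4 entries read)

Access #2 PA: FAULT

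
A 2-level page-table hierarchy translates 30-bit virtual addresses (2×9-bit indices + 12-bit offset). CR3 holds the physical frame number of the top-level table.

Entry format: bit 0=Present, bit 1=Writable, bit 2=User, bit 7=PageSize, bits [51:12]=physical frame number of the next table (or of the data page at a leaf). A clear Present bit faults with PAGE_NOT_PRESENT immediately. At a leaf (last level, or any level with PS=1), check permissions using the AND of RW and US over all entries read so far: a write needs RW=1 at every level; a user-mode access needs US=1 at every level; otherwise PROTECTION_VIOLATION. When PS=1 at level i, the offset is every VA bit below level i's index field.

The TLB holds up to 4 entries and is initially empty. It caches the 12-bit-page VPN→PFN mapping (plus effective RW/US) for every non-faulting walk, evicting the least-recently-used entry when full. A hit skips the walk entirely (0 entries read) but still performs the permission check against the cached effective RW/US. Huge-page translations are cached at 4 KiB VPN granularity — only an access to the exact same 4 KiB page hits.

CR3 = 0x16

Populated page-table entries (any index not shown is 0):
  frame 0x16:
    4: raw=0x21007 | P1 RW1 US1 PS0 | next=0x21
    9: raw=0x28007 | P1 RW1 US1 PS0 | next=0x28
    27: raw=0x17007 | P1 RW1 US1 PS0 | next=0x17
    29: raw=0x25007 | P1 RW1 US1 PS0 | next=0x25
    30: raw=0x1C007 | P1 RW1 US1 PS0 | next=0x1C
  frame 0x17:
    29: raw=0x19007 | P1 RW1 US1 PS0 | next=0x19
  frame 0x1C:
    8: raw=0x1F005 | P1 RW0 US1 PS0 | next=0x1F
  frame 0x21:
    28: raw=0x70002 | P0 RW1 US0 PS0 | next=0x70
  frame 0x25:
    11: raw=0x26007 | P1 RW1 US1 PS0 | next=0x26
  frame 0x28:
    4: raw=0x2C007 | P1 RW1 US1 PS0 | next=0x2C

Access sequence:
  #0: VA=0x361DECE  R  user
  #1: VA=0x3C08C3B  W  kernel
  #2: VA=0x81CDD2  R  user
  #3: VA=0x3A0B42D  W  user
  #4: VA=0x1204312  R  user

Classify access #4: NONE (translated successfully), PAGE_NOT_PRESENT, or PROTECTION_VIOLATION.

Trace:
#0 VA=0x361DECE (r,user):
  L0: frame=0x16 idx=27 entry=0x17007 [P=1 RW=1 US=1 PS=0]
  L1: frame=0x17 idx=29 entry=0x19007 [P=1 RW=1 US=1 PS=0]
  → PA=0x19ECE  (2 entries read)
#1 VA=0x3C08C3B (w,kernel):
  L0: frame=0x16 idx=30 entry=0x1C007 [P=1 RW=1 US=1 PS=0]
  L1: frame=0x1C idx=8 entry=0x1F005 [P=1 RW=0 US=1 PS=0]
  ✗ PROTECTION_VIOLATION  [2 reads]
#2 VA=0x81CDD2 (r,user):
  L0: frame=0x16 idx=4 entry=0x21007 [P=1 RW=1 US=1 PS=0]
  L1: frame=0x21 idx=28 entry=0x70002 [P=0 RW=1 US=0 PS=0]
  ✗ PAGE_NOT_PRESENT  [2 reads]
#3 VA=0x3A0B42D (w,user):
  L0: frame=0x16 idx=29 entry=0x25007 [P=1 RW=1 US=1 PS=0]
  L1: frame=0x25 idx=11 entry=0x26007 [P=1 RW=1 US=1 PS=0]
  → PA=0x2642D  (2 entries read)
#4 VA=0x1204312 (r,user):
  L0: frame=0x16 idx=9 entry=0x28007 [P=1 RW=1 US=1 PS=0]
  L1: frame=0x28 idx=4 entry=0x2C007 [P=1 RW=1 US=1 PS=0]
  → PA=0x2C312  (2 entries read)

Access #4 fault: NONE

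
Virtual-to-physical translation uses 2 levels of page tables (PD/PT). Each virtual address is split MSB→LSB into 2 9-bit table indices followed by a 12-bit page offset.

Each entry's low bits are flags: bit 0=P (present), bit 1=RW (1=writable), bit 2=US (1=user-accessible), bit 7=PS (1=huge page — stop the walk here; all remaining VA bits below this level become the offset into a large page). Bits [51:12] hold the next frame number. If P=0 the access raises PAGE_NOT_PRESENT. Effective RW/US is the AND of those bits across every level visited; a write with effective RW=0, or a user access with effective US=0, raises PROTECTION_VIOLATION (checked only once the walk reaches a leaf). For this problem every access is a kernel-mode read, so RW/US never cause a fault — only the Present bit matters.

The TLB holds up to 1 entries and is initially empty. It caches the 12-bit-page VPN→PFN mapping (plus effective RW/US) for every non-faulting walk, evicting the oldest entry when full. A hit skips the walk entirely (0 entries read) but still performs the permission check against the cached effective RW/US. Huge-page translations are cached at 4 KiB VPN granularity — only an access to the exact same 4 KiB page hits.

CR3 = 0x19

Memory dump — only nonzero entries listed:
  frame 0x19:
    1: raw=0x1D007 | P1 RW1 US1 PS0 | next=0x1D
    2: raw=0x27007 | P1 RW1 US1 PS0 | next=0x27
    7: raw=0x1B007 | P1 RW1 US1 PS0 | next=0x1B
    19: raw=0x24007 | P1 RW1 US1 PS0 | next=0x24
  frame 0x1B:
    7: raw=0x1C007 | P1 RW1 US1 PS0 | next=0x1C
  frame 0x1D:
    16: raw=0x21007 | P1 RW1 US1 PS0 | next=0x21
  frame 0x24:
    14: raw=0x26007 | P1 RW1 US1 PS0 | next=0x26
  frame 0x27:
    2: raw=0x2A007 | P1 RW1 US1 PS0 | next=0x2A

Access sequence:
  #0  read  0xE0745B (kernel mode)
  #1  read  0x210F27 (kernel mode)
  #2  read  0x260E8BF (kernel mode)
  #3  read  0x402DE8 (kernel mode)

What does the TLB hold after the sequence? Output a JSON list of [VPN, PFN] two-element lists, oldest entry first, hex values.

Walk each access:
#0 VA=0xE0745B (r,kernel):
  L0: frame=0x19 idx=7 entry=0x1B007 [P=1 RW=1 US=1 PS=0]
  L1: frame=0x1B idx=7 entry=0x1C007 [P=1 RW=1 US=1 PS=0]
  ✓ 0x1C45B  — 2 lookups
#1 VA=0x210F27 (r,kernel):
  L0: frame=0x19 idx=1 entry=0x1D007 [P=1 RW=1 US=1 PS=0]
  L1: frame=0x1D idx=16 entry=0x21007 [P=1 RW=1 US=1 PS=0]
  ✓ 0x21F27  — 2 lookups
#2 VA=0x260E8BF (r,kernel):
  L0: frame=0x19 idx=19 entry=0x24007 [P=1 RW=1 US=1 PS=0]
  L1: frame=0x24 idx=14 entry=0x26007 [P=1 RW=1 US=1 PS=0]
  ✓ 0x268BF  — 2 lookups
#3 VA=0x402DE8 (r,kernel):
  L0: frame=0x19 idx=2 entry=0x27007 [P=1 RW=1 US=1 PS=0]
  L1: frame=0x27 idx=2 entry=0x2A007 [P=1 RW=1 US=1 PS=0]
  ✓ 0x2ADE8  — 2 lookups

TLB: [["0x402", "0x2A"]]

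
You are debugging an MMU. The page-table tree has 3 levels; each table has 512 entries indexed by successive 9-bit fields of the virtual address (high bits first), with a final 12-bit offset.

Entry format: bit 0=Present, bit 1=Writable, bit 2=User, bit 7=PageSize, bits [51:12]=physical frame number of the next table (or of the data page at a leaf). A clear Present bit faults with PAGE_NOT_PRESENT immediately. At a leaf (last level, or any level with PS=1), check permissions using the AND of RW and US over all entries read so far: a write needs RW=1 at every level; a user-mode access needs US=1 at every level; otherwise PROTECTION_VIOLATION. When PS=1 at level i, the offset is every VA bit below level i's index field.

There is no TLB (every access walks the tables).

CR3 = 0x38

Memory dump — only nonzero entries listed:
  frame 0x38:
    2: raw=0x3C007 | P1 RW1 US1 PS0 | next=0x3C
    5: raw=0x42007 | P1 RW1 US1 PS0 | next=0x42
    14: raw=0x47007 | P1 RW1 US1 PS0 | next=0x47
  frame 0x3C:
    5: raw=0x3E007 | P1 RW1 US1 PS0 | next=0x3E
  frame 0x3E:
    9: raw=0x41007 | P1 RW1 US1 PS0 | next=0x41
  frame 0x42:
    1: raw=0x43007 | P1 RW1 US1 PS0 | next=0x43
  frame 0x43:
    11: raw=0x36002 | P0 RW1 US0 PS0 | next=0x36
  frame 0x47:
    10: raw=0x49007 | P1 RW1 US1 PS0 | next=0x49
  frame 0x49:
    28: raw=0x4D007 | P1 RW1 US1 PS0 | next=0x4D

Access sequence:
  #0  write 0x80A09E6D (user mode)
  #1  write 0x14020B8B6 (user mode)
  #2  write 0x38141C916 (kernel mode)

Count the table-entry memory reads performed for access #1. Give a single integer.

Walk each access:
#0 VA=0x80A09E6D (w,user):
  [0] read 0x38 idx=2: raw=0x3C007 flags P=1 W=1 U=1 S=0
  [1] read 0x3C idx=5: raw=0x3E007 flags P=1 W=1 U=1 S=0
  [2] read 0x3E idx=9: raw=0x41007 flags P=1 W=1 U=1 S=0
  ✓ 0x41E6D  — 3 lookups
#1 VA=0x14020B8B6 (w,user):
  [0] read 0x38 idx=5: raw=0x42007 flags P=1 W=1 U=1 S=0
  [1] read 0x42 idx=1: raw=0x43007 flags P=1 W=1 U=1 S=0
  [2] read 0x43 idx=11: raw=0x36002 flags P=0 W=1 U=0 S=0
  ✗ PAGE_NOT_PRESENT  [3 reads]
#2 VA=0x38141C916 (w,kernel):
  [0] read 0x38 idx=14: raw=0x47007 flags P=1 W=1 U=1 S=0
  [1] read 0x47 idx=10: raw=0x49007 flags P=1 W=1 U=1 S=0
  [2] read 0x49 idx=28: raw=0x4D007 flags P=1 W=1 U=1 S=0
  ✓ 0x4D916  — 3 lookups

Entries read for #1: 3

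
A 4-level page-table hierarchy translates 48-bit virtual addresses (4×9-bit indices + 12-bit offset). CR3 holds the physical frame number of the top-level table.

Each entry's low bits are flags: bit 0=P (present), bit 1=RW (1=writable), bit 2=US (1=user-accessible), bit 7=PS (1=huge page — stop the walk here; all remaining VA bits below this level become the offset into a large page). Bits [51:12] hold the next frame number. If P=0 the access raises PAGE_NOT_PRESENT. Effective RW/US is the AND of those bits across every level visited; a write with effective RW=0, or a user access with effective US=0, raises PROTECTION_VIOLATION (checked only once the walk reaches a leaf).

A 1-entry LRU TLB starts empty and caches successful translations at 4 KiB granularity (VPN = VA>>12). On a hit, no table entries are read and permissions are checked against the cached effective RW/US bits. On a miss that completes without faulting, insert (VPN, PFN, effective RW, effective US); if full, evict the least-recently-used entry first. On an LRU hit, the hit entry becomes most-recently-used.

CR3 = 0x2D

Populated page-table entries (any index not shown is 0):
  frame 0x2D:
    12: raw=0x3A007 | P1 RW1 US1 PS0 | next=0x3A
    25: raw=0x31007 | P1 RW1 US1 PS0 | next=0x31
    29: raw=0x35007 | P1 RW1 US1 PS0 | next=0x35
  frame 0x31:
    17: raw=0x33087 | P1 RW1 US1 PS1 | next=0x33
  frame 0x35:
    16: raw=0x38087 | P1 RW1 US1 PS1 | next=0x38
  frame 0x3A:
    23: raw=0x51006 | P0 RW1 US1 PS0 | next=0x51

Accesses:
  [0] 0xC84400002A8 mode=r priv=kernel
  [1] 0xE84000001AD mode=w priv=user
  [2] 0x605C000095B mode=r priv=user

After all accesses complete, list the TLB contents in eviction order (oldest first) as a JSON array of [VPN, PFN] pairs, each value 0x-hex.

Walk each access:
#0 VA=0xC84400002A8 (r,kernel):
  L0 @0x2D[25] → 0x31007  P=1,RW=1,US=1,PS=0
  L1 @0x31[17] → 0x33087  P=1,RW=1,US=1,PS=1
  ⇒ phys 0x332A8 (huge @L1)  [2 reads]
#1 VA=0xE84000001AD (w,user):
  L0 @0x2D[29] → 0x35007  P=1,RW=1,US=1,PS=0
  L1 @0x35[16] → 0x38087  P=1,RW=1,US=1,PS=1
  ⇒ phys 0x381AD (huge @L1)  [2 reads]
#2 VA=0x605C000095B (r,user):
  L0 @0x2D[12] → 0x3A007  P=1,RW=1,US=1,PS=0
  L1 @0x3A[23] → 0x51006  P=0,RW=1,US=1,PS=0
  ⇒ fault: PAGE_NOT_PRESENT  — 2 lookups

TLB: [["0xE8400000", "0x38"]]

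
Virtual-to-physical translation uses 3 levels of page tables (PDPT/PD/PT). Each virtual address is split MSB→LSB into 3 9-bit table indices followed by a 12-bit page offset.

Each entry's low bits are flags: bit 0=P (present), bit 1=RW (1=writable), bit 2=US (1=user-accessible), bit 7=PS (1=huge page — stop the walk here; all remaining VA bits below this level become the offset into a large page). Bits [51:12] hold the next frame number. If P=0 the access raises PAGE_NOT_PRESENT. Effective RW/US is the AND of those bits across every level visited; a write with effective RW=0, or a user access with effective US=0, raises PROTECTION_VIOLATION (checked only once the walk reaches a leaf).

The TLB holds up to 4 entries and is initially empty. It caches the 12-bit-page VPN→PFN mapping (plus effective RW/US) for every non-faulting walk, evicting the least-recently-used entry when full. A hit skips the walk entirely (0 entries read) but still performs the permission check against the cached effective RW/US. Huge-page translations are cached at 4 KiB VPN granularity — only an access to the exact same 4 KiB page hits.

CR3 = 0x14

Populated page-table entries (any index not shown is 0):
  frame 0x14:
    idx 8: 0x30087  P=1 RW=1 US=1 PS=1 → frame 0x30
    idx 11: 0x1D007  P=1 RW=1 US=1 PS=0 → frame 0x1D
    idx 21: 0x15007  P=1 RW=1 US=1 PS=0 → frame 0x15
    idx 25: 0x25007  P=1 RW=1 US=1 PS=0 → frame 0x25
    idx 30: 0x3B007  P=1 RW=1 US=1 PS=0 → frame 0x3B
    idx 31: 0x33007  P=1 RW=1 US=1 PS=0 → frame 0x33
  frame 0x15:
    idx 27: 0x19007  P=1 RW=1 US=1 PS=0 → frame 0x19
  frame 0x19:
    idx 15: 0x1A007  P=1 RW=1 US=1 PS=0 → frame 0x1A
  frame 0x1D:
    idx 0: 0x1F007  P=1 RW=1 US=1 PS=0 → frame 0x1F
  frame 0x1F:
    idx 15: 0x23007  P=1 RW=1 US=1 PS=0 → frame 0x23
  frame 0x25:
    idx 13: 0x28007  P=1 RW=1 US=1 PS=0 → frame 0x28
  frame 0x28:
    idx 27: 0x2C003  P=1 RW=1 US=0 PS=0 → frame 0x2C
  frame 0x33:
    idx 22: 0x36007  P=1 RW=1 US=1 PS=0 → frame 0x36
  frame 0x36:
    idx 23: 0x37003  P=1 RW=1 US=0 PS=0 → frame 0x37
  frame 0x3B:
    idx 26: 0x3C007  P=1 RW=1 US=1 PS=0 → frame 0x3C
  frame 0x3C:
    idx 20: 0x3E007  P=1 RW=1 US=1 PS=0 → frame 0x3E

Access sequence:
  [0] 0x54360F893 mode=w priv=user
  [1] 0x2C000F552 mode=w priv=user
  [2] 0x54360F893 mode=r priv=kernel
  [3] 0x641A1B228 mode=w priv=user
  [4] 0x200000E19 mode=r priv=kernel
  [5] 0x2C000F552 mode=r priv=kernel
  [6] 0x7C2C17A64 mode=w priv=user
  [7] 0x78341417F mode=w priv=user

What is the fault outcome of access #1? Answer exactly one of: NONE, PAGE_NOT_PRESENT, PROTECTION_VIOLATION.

Walk each access:
#0 VA=0x54360F893 (w,user):
  L0 @0x14[21] → 0x15007  P=1,RW=1,US=1,PS=0
  L1 @0x15[27] → 0x19007  P=1,RW=1,US=1,PS=0
  L2 @0x19[15] → 0x1A007  P=1,RW=1,US=1,PS=0
  → PA=0x1A893  (3 entries read)
#1 VA=0x2C000F552 (w,user):
  L0 @0x14[11] → 0x1D007  P=1,RW=1,US=1,PS=0
  L1 @0x1D[0] → 0x1F007  P=1,RW=1,US=1,PS=0
  L2 @0x1F[15] → 0x23007  P=1,RW=1,US=1,PS=0
  → PA=0x23552  (3 entries read)
#2 VA=0x54360F893 (r,kernel):
  TLB hit vpn=0x54360F → PA=0x1A893
#3 VA=0x641A1B228 (w,user):
  L0 @0x14[25] → 0x25007  P=1,RW=1,US=1,PS=0
  L1 @0x25[13] → 0x28007  P=1,RW=1,US=1,PS=0
  L2 @0x28[27] → 0x2C003  P=1,RW=1,US=0,PS=0
  ⇒ fault: PROTECTION_VIOLATION  — 3 lookups
#4 VA=0x200000E19 (r,kernel):
  L0 @0x14[8] → 0x30087  P=1,RW=1,US=1,PS=1
  → PA=0x30E19 (huge @L0)  (1 entries read)
#5 VA=0x2C000F552 (r,kernel):
  TLB hit vpn=0x2C000F → PA=0x23552
#6 VA=0x7C2C17A64 (w,user):
  L0 @0x14[31] → 0x33007  P=1,RW=1,US=1,PS=0
  L1 @0x33[22] → 0x36007  P=1,RW=1,US=1,PS=0
  L2 @0x36[23] → 0x37003  P=1,RW=1,US=0,PS=0
  ⇒ fault: PROTECTION_VIOLATION  — 3 lookups
#7 VA=0x78341417F (w,user):
  L0 @0x14[30] → 0x3B007  P=1,RW=1,US=1,PS=0
  L1 @0x3B[26] → 0x3C007  P=1,RW=1,US=1,PS=0
  L2 @0x3C[20] → 0x3E007  P=1,RW=1,US=1,PS=0
  → PA=0x3E17F  (3 entries read)

Access #1 fault: NONE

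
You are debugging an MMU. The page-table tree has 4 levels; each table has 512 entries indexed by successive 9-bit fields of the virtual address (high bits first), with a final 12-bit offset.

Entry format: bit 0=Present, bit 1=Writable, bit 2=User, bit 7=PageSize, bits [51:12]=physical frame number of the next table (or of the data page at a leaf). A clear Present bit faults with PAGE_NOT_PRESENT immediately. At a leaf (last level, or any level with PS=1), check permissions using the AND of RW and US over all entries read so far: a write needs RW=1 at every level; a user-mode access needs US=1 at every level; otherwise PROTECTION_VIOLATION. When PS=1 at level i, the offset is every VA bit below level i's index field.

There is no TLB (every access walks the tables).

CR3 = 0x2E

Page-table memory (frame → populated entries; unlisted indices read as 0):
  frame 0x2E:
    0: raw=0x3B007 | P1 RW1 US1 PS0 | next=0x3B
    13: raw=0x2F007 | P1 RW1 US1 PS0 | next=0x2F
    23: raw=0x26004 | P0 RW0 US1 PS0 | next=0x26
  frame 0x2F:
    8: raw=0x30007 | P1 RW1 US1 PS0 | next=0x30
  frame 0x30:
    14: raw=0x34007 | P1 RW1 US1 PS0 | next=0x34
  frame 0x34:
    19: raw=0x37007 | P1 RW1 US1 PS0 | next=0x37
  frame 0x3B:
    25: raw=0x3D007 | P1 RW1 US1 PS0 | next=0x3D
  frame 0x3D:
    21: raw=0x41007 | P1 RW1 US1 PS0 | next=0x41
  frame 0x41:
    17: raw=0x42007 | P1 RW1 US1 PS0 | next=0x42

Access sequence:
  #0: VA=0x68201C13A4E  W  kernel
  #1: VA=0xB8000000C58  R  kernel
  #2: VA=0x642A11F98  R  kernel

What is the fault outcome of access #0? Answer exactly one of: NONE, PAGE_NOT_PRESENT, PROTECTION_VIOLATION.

Walk each access:
#0 VA=0x68201C13A4E (w,kernel):
  lvl0: tbl 0x2E, slot 13 ⇒ 0x2F007 (P1/RW1/US1/PS0)
  lvl1: tbl 0x2F, slot 8 ⇒ 0x30007 (P1/RW1/US1/PS0)
  lvl2: tbl 0x30, slot 14 ⇒ 0x34007 (P1/RW1/US1/PS0)
  lvl3: tbl 0x34, slot 19 ⇒ 0x37007 (P1/RW1/US1/PS0)
  ⇒ phys 0x37A4E  [4 reads]
#1 VA=0xB8000000C58 (r,kernel):
  lvl0: tbl 0x2E, slot 23 ⇒ 0x26004 (P0/RW0/US1/PS0)
  → PAGE_NOT_PRESENT  (1 entries read)
#2 VA=0x642A11F98 (r,kernel):
  lvl0: tbl 0x2E, slot 0 ⇒ 0x3B007 (P1/RW1/US1/PS0)
  lvl1: tbl 0x3B, slot 25 ⇒ 0x3D007 (P1/RW1/US1/PS0)
  lvl2: tbl 0x3D, slot 21 ⇒ 0x41007 (P1/RW1/US1/PS0)
  lvl3: tbl 0x41, slot 17 ⇒ 0x42007 (P1/RW1/US1/PS0)
  ⇒ phys 0x42F98  [4 reads]

Access #0 fault: NONE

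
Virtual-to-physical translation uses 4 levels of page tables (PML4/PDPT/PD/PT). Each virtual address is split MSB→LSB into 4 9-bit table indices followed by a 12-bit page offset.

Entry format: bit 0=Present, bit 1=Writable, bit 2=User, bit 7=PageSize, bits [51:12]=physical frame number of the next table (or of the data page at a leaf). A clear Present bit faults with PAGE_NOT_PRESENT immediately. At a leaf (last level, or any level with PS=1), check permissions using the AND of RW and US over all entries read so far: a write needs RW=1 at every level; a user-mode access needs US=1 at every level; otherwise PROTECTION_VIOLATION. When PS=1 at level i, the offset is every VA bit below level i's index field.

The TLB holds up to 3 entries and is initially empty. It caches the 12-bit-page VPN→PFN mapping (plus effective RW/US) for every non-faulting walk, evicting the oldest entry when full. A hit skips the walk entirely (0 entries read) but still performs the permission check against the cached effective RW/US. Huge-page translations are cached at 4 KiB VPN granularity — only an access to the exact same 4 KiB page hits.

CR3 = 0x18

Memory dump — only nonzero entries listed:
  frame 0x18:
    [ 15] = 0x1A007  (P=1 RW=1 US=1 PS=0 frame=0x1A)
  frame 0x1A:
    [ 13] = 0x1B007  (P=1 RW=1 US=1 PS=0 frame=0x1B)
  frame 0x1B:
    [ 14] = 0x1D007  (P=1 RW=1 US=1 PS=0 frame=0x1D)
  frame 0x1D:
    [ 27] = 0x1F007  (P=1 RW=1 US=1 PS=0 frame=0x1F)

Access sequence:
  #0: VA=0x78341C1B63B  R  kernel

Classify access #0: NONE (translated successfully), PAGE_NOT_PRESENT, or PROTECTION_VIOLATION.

Walk each access:
#0 VA=0x78341C1B63B (r,kernel):
  L0: frame=0x18 idx=15 entry=0x1A007 [P=1 RW=1 US=1 PS=0]
  L1: frame=0x1A idx=13 entry=0x1B007 [P=1 RW=1 US=1 PS=0]
  L2: frame=0x1B idx=14 entry=0x1D007 [P=1 RW=1 US=1 PS=0]
  L3: frame=0x1D idx=27 entry=0x1F007 [P=1 RW=1 US=1 PS=0]
  ⇒ phys 0x1F63B  [4 reads]

Access #0 fault: NONE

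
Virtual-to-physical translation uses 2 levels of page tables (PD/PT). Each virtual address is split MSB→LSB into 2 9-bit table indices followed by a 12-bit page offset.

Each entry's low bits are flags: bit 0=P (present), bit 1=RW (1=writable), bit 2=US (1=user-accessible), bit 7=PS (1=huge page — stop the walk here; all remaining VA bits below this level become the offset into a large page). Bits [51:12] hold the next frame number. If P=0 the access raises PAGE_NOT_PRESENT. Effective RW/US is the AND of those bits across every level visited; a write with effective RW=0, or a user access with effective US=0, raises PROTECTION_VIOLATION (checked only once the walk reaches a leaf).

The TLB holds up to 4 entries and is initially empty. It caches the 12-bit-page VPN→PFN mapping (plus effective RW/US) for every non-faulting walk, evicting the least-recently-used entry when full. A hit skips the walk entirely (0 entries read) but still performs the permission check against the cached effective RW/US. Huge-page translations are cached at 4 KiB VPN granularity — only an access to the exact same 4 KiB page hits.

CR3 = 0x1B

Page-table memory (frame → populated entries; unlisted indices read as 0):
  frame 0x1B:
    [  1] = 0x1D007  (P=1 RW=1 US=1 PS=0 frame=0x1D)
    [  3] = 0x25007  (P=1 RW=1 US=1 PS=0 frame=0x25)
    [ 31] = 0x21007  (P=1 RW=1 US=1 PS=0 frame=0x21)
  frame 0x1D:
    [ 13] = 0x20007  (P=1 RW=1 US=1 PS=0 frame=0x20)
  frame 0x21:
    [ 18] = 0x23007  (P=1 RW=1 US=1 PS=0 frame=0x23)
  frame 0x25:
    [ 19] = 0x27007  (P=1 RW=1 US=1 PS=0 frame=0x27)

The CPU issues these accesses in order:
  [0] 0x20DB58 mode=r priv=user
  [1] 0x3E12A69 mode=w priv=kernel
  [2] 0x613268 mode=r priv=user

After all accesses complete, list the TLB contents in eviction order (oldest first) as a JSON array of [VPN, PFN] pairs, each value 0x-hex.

Walk each access:
#0 VA=0x20DB58 (r,user):
  lvl0: tbl 0x1B, slot 1 ⇒ 0x1D007 (P1/RW1/US1/PS0)
  lvl1: tbl 0x1D, slot 13 ⇒ 0x20007 (P1/RW1/US1/PS0)
  → PA=0x20B58  (2 entries read)
#1 VA=0x3E12A69 (w,kernel):
  lvl0: tbl 0x1B, slot 31 ⇒ 0x21007 (P1/RW1/US1/PS0)
  lvl1: tbl 0x21, slot 18 ⇒ 0x23007 (P1/RW1/US1/PS0)
  → PA=0x23A69  (2 entries read)
#2 VA=0x613268 (r,user):
  lvl0: tbl 0x1B, slot 3 ⇒ 0x25007 (P1/RW1/US1/PS0)
  lvl1: tbl 0x25, slot 19 ⇒ 0x27007 (P1/RW1/US1/PS0)
  → PA=0x27268  (2 entries read)

TLB: [["0x20D", "0x20"], ["0x3E12", "0x23"], ["0x613", "0x27"]]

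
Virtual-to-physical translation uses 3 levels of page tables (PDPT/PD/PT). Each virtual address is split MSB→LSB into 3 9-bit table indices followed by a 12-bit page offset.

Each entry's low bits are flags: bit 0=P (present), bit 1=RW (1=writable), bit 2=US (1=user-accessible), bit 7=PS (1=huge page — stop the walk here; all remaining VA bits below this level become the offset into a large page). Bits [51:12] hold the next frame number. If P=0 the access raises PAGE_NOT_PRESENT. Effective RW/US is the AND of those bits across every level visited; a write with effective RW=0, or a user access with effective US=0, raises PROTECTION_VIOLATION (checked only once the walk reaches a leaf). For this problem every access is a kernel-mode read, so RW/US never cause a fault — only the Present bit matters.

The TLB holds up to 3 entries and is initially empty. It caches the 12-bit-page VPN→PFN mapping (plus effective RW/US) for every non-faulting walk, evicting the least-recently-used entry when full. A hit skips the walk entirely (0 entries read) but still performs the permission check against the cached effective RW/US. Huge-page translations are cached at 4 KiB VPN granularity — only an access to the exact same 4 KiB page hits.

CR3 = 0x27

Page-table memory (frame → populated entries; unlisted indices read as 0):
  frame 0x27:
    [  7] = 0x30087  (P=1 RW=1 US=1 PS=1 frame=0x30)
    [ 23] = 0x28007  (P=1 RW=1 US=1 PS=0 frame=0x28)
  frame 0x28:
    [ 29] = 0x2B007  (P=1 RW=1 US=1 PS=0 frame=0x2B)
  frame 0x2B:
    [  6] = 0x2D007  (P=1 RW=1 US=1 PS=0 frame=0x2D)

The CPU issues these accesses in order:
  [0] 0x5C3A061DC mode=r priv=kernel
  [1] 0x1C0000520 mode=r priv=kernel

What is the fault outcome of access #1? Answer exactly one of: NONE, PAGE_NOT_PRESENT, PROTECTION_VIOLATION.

Walk each access:
#0 VA=0x5C3A061DC (r,kernel):
  L0: frame=0x27 idx=23 entry=0x28007 [P=1 RW=1 US=1 PS=0]
  L1: frame=0x28 idx=29 entry=0x2B007 [P=1 RW=1 US=1 PS=0]
  L2: frame=0x2B idx=6 entry=0x2D007 [P=1 RW=1 US=1 PS=0]
  → PA=0x2D1DC  (3 entries read)
#1 VA=0x1C0000520 (r,kernel):
  L0: frame=0x27 idx=7 entry=0x30087 [P=1 RW=1 US=1 PS=1]
  → PA=0x30520 (huge @L0)  (1 entries read)

Access #1 fault: NONE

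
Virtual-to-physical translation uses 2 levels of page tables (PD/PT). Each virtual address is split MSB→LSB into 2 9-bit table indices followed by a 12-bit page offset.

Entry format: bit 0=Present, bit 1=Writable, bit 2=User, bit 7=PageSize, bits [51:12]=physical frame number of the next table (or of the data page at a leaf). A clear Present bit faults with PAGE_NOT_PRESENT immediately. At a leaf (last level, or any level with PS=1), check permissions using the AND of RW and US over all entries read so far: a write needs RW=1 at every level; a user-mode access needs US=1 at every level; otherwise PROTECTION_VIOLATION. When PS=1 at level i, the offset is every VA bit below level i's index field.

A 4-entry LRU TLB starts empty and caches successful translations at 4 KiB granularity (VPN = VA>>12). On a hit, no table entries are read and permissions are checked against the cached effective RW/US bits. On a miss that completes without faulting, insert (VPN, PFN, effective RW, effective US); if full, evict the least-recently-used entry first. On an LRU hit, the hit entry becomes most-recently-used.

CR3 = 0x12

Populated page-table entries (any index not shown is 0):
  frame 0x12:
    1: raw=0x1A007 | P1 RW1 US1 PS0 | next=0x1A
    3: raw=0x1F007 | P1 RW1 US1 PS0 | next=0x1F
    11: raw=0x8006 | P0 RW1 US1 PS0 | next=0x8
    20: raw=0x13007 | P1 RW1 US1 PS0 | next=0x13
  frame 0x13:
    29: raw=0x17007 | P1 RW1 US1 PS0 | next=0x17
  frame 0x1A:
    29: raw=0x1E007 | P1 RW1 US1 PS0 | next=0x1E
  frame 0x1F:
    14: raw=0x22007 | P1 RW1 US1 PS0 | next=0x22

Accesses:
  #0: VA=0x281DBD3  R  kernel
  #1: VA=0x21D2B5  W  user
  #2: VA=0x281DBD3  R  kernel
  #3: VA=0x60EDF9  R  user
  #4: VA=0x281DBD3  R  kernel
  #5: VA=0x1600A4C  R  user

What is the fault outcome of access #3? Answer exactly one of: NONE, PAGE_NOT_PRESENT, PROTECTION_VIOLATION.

Per-access translation:
#0 VA=0x281DBD3 (r,kernel):
  L0: frame=0x12 idx=20 entry=0x13007 [P=1 RW=1 US=1 PS=0]
  L1: frame=0x13 idx=29 entry=0x17007 [P=1 RW=1 US=1 PS=0]
  ✓ 0x17BD3  — 2 lookups
#1 VA=0x21D2B5 (w,user):
  L0: frame=0x12 idx=1 entry=0x1A007 [P=1 RW=1 US=1 PS=0]
  L1: frame=0x1A idx=29 entry=0x1E007 [P=1 RW=1 US=1 PS=0]
  ✓ 0x1E2B5  — 2 lookups
#2 VA=0x281DBD3 (r,kernel):
  TLB hit vpn=0x281D → PA=0x17BD3
#3 VA=0x60EDF9 (r,user):
  L0: frame=0x12 idx=3 entry=0x1F007 [P=1 RW=1 US=1 PS=0]
  L1: frame=0x1F idx=14 entry=0x22007 [P=1 RW=1 US=1 PS=0]
  ✓ 0x22DF9  — 2 lookups
#4 VA=0x281DBD3 (r,kernel):
  TLB hit vpn=0x281D → PA=0x17BD3
#5 VA=0x1600A4C (r,user):
  L0: frame=0x12 idx=11 entry=0x8006 [P=0 RW=1 US=1 PS=0]
  → PAGE_NOT_PRESENT  (1 entries read)

Access #3 fault: NONE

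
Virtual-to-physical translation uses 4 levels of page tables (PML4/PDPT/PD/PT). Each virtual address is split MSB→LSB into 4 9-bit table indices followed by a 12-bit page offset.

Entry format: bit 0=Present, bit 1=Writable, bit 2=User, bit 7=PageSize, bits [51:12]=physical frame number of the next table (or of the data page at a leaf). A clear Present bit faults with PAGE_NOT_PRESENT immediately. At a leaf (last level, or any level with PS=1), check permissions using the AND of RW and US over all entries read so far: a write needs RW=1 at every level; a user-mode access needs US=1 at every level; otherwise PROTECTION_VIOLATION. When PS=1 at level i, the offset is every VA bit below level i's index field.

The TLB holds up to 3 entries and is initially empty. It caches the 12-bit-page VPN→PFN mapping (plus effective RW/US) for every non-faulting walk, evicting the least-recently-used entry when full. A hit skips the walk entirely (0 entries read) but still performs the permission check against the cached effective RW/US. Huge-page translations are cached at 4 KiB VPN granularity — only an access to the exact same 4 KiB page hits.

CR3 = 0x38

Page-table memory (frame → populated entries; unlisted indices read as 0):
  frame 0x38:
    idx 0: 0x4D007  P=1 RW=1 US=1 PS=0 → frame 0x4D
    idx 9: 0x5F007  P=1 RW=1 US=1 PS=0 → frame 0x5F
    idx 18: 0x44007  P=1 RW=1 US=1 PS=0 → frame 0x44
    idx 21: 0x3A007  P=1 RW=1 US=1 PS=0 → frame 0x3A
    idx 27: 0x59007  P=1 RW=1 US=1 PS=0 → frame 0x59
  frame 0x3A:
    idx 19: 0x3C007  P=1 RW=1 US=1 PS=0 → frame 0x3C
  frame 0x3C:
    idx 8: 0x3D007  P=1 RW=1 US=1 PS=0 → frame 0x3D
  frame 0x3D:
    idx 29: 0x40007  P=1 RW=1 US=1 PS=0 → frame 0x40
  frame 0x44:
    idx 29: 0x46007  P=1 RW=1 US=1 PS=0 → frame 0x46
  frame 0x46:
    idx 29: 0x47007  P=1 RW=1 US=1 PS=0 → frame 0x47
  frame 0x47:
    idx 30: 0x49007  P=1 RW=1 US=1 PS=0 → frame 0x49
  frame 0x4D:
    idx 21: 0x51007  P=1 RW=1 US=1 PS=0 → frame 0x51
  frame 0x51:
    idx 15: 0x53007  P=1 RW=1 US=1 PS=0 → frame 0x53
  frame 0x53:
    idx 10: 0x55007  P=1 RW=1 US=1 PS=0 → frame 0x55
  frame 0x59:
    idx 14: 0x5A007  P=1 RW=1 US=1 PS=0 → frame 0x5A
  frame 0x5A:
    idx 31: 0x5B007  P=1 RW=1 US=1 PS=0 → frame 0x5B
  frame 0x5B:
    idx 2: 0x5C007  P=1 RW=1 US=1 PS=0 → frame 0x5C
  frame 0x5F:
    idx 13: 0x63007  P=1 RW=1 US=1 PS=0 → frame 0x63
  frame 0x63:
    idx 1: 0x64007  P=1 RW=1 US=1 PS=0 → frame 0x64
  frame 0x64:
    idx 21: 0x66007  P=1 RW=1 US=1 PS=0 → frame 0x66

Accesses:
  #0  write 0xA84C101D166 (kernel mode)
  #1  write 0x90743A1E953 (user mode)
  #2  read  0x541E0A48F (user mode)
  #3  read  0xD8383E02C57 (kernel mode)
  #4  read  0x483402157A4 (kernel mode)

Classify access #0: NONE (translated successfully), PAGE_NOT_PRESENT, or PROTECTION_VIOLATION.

Trace:
#0 VA=0xA84C101D166 (w,kernel):
  L0: frame=0x38 idx=21 entry=0x3A007 [P=1 RW=1 US=1 PS=0]
  L1: frame=0x3A idx=19 entry=0x3C007 [P=1 RW=1 US=1 PS=0]
  L2: frame=0x3C idx=8 entry=0x3D007 [P=1 RW=1 US=1 PS=0]
  L3: frame=0x3D idx=29 entry=0x40007 [P=1 RW=1 US=1 PS=0]
  ✓ 0x40166  — 4 lookups
#1 VA=0x90743A1E953 (w,user):
  L0: frame=0x38 idx=18 entry=0x44007 [P=1 RW=1 US=1 PS=0]
  L1: frame=0x44 idx=29 entry=0x46007 [P=1 RW=1 US=1 PS=0]
  L2: frame=0x46 idx=29 entry=0x47007 [P=1 RW=1 US=1 PS=0]
  L3: frame=0x47 idx=30 entry=0x49007 [P=1 RW=1 US=1 PS=0]
  ✓ 0x49953  — 4 lookups
#2 VA=0x541E0A48F (r,user):
  L0: frame=0x38 idx=0 entry=0x4D007 [P=1 RW=1 US=1 PS=0]
  L1: frame=0x4D idx=21 entry=0x51007 [P=1 RW=1 US=1 PS=0]
  L2: frame=0x51 idx=15 entry=0x53007 [P=1 RW=1 US=1 PS=0]
  L3: frame=0x53 idx=10 entry=0x55007 [P=1 RW=1 US=1 PS=0]
  ✓ 0x5548F  — 4 lookups
#3 VA=0xD8383E02C57 (r,kernel):
  L0: frame=0x38 idx=27 entry=0x59007 [P=1 RW=1 US=1 PS=0]
  L1: frame=0x59 idx=14 entry=0x5A007 [P=1 RW=1 US=1 PS=0]
  L2: frame=0x5A idx=31 entry=0x5B007 [P=1 RW=1 US=1 PS=0]
  L3: frame=0x5B idx=2 entry=0x5C007 [P=1 RW=1 US=1 PS=0]
  ✓ 0x5CC57  — 4 lookups
#4 VA=0x483402157A4 (r,kernel):
  L0: frame=0x38 idx=9 entry=0x5F007 [P=1 RW=1 US=1 PS=0]
  L1: frame=0x5F idx=13 entry=0x63007 [P=1 RW=1 US=1 PS=0]
  L2: frame=0x63 idx=1 entry=0x64007 [P=1 RW=1 US=1 PS=0]
  L3: frame=0x64 idx=21 entry=0x66007 [P=1 RW=1 US=1 PS=0]
  ✓ 0x667A4  — 4 lookups

Access #0 fault: NONE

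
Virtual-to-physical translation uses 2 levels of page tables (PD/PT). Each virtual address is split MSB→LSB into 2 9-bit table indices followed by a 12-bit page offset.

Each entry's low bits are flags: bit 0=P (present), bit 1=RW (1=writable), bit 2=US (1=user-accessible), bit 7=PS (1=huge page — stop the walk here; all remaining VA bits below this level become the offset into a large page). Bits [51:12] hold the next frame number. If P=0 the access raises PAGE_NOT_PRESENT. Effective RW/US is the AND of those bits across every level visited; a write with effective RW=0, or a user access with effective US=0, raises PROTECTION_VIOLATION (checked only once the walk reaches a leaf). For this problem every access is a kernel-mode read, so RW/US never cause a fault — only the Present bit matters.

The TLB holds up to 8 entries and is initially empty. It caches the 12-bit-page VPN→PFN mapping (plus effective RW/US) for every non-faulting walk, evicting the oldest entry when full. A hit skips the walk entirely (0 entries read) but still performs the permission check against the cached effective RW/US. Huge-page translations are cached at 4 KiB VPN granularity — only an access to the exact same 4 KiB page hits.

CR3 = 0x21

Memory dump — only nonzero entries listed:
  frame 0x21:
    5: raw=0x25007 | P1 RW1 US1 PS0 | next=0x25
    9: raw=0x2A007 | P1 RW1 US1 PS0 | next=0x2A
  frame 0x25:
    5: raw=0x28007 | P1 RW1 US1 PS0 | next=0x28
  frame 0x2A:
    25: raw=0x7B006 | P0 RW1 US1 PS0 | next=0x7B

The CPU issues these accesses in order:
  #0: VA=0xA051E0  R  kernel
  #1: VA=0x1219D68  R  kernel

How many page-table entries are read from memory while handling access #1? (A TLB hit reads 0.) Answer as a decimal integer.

Per-access translation:
#0 VA=0xA051E0 (r,kernel):
  L0 @0x21[5] → 0x25007  P=1,RW=1,US=1,PS=0
  L1 @0x25[5] → 0x28007  P=1,RW=1,US=1,PS=0
  ✓ 0x281E0  — 2 lookups
#1 VA=0x1219D68 (r,kernel):
  L0 @0x21[9] → 0x2A007  P=1,RW=1,US=1,PS=0
  L1 @0x2A[25] → 0x7B006  P=0,RW=1,US=1,PS=0
  ⇒ fault: PAGE_NOT_PRESENT  — 2 lookups

Entries read for #1: 2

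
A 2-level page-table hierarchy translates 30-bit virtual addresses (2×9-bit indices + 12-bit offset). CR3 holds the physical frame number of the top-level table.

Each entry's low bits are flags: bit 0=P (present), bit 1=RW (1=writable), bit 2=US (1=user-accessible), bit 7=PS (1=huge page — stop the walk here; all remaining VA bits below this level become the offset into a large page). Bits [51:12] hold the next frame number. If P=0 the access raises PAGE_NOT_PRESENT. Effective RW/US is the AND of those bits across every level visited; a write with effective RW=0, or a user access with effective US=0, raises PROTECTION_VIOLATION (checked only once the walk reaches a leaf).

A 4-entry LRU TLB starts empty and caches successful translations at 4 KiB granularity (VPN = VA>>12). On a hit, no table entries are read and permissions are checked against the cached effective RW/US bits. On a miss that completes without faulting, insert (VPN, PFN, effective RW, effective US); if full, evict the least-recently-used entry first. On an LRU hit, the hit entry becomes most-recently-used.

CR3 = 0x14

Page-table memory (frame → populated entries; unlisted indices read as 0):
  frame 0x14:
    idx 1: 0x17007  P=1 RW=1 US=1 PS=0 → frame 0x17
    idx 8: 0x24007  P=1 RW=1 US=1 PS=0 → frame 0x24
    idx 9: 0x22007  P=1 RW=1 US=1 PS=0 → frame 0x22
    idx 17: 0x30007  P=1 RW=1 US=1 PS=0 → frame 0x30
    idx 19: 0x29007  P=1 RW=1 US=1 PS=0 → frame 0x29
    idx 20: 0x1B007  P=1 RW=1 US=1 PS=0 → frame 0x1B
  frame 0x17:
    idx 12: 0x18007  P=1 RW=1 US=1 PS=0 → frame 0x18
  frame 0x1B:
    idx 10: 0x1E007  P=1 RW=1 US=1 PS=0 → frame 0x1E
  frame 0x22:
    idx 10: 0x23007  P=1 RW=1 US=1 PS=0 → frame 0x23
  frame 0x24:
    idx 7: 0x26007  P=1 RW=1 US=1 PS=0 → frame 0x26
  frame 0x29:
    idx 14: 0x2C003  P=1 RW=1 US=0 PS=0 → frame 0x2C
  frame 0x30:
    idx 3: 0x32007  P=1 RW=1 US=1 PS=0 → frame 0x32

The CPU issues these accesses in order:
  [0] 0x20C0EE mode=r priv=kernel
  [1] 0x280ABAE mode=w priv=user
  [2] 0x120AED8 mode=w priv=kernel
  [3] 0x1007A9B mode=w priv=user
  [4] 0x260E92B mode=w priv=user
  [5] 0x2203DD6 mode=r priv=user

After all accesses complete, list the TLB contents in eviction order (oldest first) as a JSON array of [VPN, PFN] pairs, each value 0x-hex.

Trace:
#0 VA=0x20C0EE (r,kernel):
  [0] read 0x14 idx=1: raw=0x17007 flags P=1 W=1 U=1 S=0
  [1] read 0x17 idx=12: raw=0x18007 flags P=1 W=1 U=1 S=0
  ⇒ phys 0x180EE  [2 reads]
#1 VA=0x280ABAE (w,user):
  [0] read 0x14 idx=20: raw=0x1B007 flags P=1 W=1 U=1 S=0
  [1] read 0x1B idx=10: raw=0x1E007 flags P=1 W=1 U=1 S=0
  ⇒ phys 0x1EBAE  [2 reads]
#2 VA=0x120AED8 (w,kernel):
  [0] read 0x14 idx=9: raw=0x22007 flags P=1 W=1 U=1 S=0
  [1] read 0x22 idx=10: raw=0x23007 flags P=1 W=1 U=1 S=0
  ⇒ phys 0x23ED8  [2 reads]
#3 VA=0x1007A9B (w,user):
  [0] read 0x14 idx=8: raw=0x24007 flags P=1 W=1 U=1 S=0
  [1] read 0x24 idx=7: raw=0x26007 flags P=1 W=1 U=1 S=0
  ⇒ phys 0x26A9B  [2 reads]
#4 VA=0x260E92B (w,user):
  [0] read 0x14 idx=19: raw=0x29007 flags P=1 W=1 U=1 S=0
  [1] read 0x29 idx=14: raw=0x2C003 flags P=1 W=1 U=0 S=0
  ⇒ fault: PROTECTION_VIOLATION  — 2 lookups
#5 VA=0x2203DD6 (r,user):
  [0] read 0x14 idx=17: raw=0x30007 flags P=1 W=1 U=1 S=0
  [1] read 0x30 idx=3: raw=0x32007 flags P=1 W=1 U=1 S=0
  ⇒ phys 0x32DD6  [2 reads]

TLB: [["0x280A", "0x1E"], ["0x120A", "0x23"], ["0x1007", "0x26"], ["0x2203", "0x32"]]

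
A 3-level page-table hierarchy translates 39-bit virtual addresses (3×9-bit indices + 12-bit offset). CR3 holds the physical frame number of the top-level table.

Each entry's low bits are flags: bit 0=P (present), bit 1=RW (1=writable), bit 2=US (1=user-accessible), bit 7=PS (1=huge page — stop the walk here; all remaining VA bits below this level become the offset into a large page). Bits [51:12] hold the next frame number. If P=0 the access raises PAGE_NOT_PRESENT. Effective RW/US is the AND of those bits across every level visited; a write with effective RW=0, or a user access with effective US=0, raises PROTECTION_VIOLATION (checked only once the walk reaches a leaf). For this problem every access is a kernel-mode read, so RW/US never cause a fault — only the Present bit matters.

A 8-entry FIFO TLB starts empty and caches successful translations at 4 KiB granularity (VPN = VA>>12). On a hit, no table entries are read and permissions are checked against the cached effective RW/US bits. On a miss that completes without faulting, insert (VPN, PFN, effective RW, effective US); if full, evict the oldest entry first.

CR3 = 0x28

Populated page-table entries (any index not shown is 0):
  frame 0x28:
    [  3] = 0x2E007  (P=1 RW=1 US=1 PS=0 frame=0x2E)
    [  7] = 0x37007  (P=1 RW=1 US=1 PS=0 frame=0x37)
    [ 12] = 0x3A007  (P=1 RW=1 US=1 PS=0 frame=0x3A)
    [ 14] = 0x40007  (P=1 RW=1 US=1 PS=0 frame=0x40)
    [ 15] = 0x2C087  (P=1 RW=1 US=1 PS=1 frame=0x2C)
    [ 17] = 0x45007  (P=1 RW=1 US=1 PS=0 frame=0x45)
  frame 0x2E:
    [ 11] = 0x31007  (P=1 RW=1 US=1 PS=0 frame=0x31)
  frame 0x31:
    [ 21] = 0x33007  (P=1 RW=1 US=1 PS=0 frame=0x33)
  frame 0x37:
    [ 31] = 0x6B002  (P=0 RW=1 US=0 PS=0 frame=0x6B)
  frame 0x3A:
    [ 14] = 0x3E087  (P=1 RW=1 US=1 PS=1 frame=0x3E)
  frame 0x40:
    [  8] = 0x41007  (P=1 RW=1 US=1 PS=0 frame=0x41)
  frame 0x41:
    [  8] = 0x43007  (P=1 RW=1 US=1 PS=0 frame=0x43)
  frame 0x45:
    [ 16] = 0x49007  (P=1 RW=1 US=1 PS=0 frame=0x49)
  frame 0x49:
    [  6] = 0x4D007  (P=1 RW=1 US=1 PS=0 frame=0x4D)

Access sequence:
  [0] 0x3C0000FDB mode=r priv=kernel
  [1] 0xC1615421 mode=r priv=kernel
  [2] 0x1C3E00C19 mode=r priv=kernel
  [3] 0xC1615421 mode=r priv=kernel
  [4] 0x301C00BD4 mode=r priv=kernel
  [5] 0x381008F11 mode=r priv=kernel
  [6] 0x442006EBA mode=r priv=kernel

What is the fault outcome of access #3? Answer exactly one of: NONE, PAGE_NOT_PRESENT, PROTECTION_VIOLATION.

Trace:
#0 VA=0x3C0000FDB (r,kernel):
  lvl0: tbl 0x28, slot 15 ⇒ 0x2C087 (P1/RW1/US1/PS1)
  ⇒ phys 0x2CFDB (huge @L0)  [1 reads]
#1 VA=0xC1615421 (r,kernel):
  lvl0: tbl 0x28, slot 3 ⇒ 0x2E007 (P1/RW1/US1/PS0)
  lvl1: tbl 0x2E, slot 11 ⇒ 0x31007 (P1/RW1/US1/PS0)
  lvl2: tbl 0x31, slot 21 ⇒ 0x33007 (P1/RW1/US1/PS0)
  ⇒ phys 0x33421  [3 reads]
#2 VA=0x1C3E00C19 (r,kernel):
  lvl0: tbl 0x28, slot 7 ⇒ 0x37007 (P1/RW1/US1/PS0)
  lvl1: tbl 0x37, slot 31 ⇒ 0x6B002 (P0/RW1/US0/PS0)
  ✗ PAGE_NOT_PRESENT  [2 reads]
#3 VA=0xC1615421 (r,kernel):
  TLB hit vpn=0xC1615 → PA=0x33421
#4 VA=0x301C00BD4 (r,kernel):
  lvl0: tbl 0x28, slot 12 ⇒ 0x3A007 (P1/RW1/US1/PS0)
  lvl1: tbl 0x3A, slot 14 ⇒ 0x3E087 (P1/RW1/US1/PS1)
  ⇒ phys 0x3EBD4 (huge @L1)  [2 reads]
#5 VA=0x381008F11 (r,kernel):
  lvl0: tbl 0x28, slot 14 ⇒ 0x40007 (P1/RW1/US1/PS0)
  lvl1: tbl 0x40, slot 8 ⇒ 0x41007 (P1/RW1/US1/PS0)
  lvl2: tbl 0x41, slot 8 ⇒ 0x43007 (P1/RW1/US1/PS0)
  ⇒ phys 0x43F11  [3 reads]
#6 VA=0x442006EBA (r,kernel):
  lvl0: tbl 0x28, slot 17 ⇒ 0x45007 (P1/RW1/US1/PS0)
  lvl1: tbl 0x45, slot 16 ⇒ 0x49007 (P1/RW1/US1/PS0)
  lvl2: tbl 0x49, slot 6 ⇒ 0x4D007 (P1/RW1/US1/PS0)
  ⇒ phys 0x4DEBA  [3 reads]

Access #3 fault: NONE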